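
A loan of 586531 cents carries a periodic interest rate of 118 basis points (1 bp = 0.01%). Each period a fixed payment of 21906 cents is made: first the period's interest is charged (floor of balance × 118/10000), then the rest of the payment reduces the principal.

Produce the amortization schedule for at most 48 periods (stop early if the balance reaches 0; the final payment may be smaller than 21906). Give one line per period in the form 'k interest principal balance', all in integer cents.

1. interest=⌊586531·118/10000⌋=6921; principal=21906-6921=14985; balance=586531-14985=571546
2. interest=⌊571546·118/10000⌋=6744; principal=21906-6744=15162; balance=571546-15162=556384
3. interest=⌊556384·118/10000⌋=6565; principal=21906-6565=15341; balance=556384-15341=541043
4. interest=⌊541043·118/10000⌋=6384; principal=21906-6384=15522; balance=541043-15522=525521
5. interest=⌊525521·118/10000⌋=6201; principal=21906-6201=15705; balance=525521-15705=509816
6. interest=⌊509816·118/10000⌋=6015; principal=21906-6015=15891; balance=509816-15891=493925
7. interest=⌊493925·118/10000⌋=5828; principal=21906-5828=16078; balance=493925-16078=477847
8. interest=⌊477847·118/10000⌋=5638; principal=21906-5638=16268; balance=477847-16268=461579
9. interest=⌊461579·118/10000⌋=5446; principal=21906-5446=16460; balance=461579-16460=445119
10. interest=⌊445119·118/10000⌋=5252; principal=21906-5252=16654; balance=445119-16654=428465
11. interest=⌊428465·118/10000⌋=5055; principal=21906-5055=16851; balance=428465-16851=411614
12. interest=⌊411614·118/10000⌋=4857; principal=21906-4857=17049; balance=411614-17049=394565
13. interest=⌊394565·118/10000⌋=4655; principal=21906-4655=17251; balance=394565-17251=377314
14. interest=⌊377314·118/10000⌋=4452; principal=21906-4452=17454; balance=377314-17454=359860
15. interest=⌊359860·118/10000⌋=4246; principal=21906-4246=17660; balance=359860-17660=342200
16. interest=⌊342200·118/10000⌋=4037; principal=21906-4037=17869; balance=342200-17869=324331
17. interest=⌊324331·118/10000⌋=3827; principal=21906-3827=18079; balance=324331-18079=306252
18. interest=⌊306252·118/10000⌋=3613; principal=21906-3613=18293; balance=306252-18293=287959
19. interest=⌊287959·118/10000⌋=3397; principal=21906-3397=18509; balance=287959-18509=269450
20. interest=⌊269450·118/10000⌋=3179; principal=21906-3179=18727; balance=269450-18727=250723
21. interest=⌊250723·118/10000⌋=2958; principal=21906-2958=18948; balance=250723-18948=231775
22. interest=⌊231775·118/10000⌋=2734; principal=21906-2734=19172; balance=231775-19172=212603
23. interest=⌊212603·118/10000⌋=2508; principal=21906-2508=19398; balance=212603-19398=193205
24. interest=⌊193205·118/10000⌋=2279; principal=21906-2279=19627; balance=193205-19627=173578
25. interest=⌊173578·118/10000⌋=2048; principal=21906-2048=19858; balance=173578-19858=153720
26. interest=⌊153720·118/10000⌋=1813; principal=21906-1813=20093; balance=153720-20093=133627
27. interest=⌊133627·118/10000⌋=1576; principal=21906-1576=20330; balance=133627-20330=113297
28. interest=⌊113297·118/10000⌋=1336; principal=21906-1336=20570; balance=113297-20570=92727
29. interest=⌊92727·118/10000⌋=1094; principal=21906-1094=20812; balance=92727-20812=71915
30. interest=⌊71915·118/10000⌋=848; principal=21906-848=21058; balance=71915-21058=50857
31. interest=⌊50857·118/10000⌋=600; principal=21906-600=21306; balance=50857-21306=29551
32. interest=⌊29551·118/10000⌋=348; principal=21906-348=21558; balance=29551-21558=7993
33. interest=⌊7993·118/10000⌋=94; principal=min(21906-94,7993)=7993; balance=7993-7993=0

1 6921 14985 571546
2 6744 15162 556384
3 6565 15341 541043
4 6384 15522 525521
5 6201 15705 509816
6 6015 15891 493925
7 5828 16078 477847
8 5638 16268 461579
9 5446 16460 445119
10 5252 16654 428465
11 5055 16851 411614
12 4857 17049 394565
13 4655 17251 377314
14 4452 17454 359860
15 4246 17660 342200
16 4037 17869 324331
17 3827 18079 306252
18 3613 18293 287959
19 3397 18509 269450
20 3179 18727 250723
21 2958 18948 231775
22 2734 19172 212603
23 2508 19398 193205
24 2279 19627 173578
25 2048 19858 153720
26 1813 20093 133627
27 1576 20330 113297
28 1336 20570 92727
29 1094 20812 71915
30 848 21058 50857
31 600 21306 29551
32 348 21558 7993
33 94 7993 0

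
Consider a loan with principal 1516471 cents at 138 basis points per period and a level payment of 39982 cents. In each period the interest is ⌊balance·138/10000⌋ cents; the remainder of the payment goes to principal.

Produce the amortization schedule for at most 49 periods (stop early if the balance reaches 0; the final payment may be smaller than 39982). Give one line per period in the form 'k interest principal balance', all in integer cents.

1 20927 19055 1497416
2 20664 19318 1478098
3 20397 19585 1458513
4 20127 19855 1438658
5 19853 20129 1418529
6 19575 20407 1398122
7 19294 20688 1377434
8 19008 20974 1356460
9 18719 21263 1335197
10 18425 21557 1313640
11 18128 21854 1291786
12 17826 22156 1269630
13 17520 22462 1247168
14 17210 22772 1224396
15 16896 23086 1201310
16 16578 23404 1177906
17 16255 23727 1154179
18 15927 24055 1130124
19 15595 24387 1105737
20 15259 24723 1081014
21 14917 25065 1055949
22 14572 25410 1030539
23 14221 25761 1004778
24 13865 26117 978661
25 13505 26477 952184
26 13140 26842 925342
27 12769 27213 898129
28 12394 27588 870541
29 12013 27969 842572
30 11627 28355 814217
31 11236 28746 785471
32 10839 29143 756328
33 10437 29545 726783
34 10029 29953 696830
35 9616 30366 666464
36 9197 30785 635679
37 8772 31210 604469
38 8341 31641 572828
39 7905 32077 540751
40 7462 32520 508231
41 7013 32969 475262
42 6558 33424 441838
43 6097 33885 407953
44 5629 34353 373600
45 5155 34827 338773
46 4675 35307 303466
47 4187 35795 267671
48 3693 36289 231382
49 3193 36789 194593

1. interest=⌊1516471·138/10000⌋=20927; principal=39982-20927=19055; balance=1516471-19055=1497416
2. interest=⌊1497416·138/10000⌋=20664; principal=39982-20664=19318; balance=1497416-19318=1478098
3. interest=⌊1478098·138/10000⌋=20397; principal=39982-20397=19585; balance=1478098-19585=1458513
4. interest=⌊1458513·138/10000⌋=20127; principal=39982-20127=19855; balance=1458513-19855=1438658
5. interest=⌊1438658·138/10000⌋=19853; principal=39982-19853=20129; balance=1438658-20129=1418529
6. interest=⌊1418529·138/10000⌋=19575; principal=39982-19575=20407; balance=1418529-20407=1398122
7. interest=⌊1398122·138/10000⌋=19294; principal=39982-19294=20688; balance=1398122-20688=1377434
8. interest=⌊1377434·138/10000⌋=19008; principal=39982-19008=20974; balance=1377434-20974=1356460
9. interest=⌊1356460·138/10000⌋=18719; principal=39982-18719=21263; balance=1356460-21263=1335197
10. interest=⌊1335197·138/10000⌋=18425; principal=39982-18425=21557; balance=1335197-21557=1313640
11. interest=⌊1313640·138/10000⌋=18128; principal=39982-18128=21854; balance=1313640-21854=1291786
12. interest=⌊1291786·138/10000⌋=17826; principal=39982-17826=22156; balance=1291786-22156=1269630
13. interest=⌊1269630·138/10000⌋=17520; principal=39982-17520=22462; balance=1269630-22462=1247168
14. interest=⌊1247168·138/10000⌋=17210; principal=39982-17210=22772; balance=1247168-22772=1224396
15. interest=⌊1224396·138/10000⌋=16896; principal=39982-16896=23086; balance=1224396-23086=1201310
16. interest=⌊1201310·138/10000⌋=16578; principal=39982-16578=23404; balance=1201310-23404=1177906
17. interest=⌊1177906·138/10000⌋=16255; principal=39982-16255=23727; balance=1177906-23727=1154179
18. interest=⌊1154179·138/10000⌋=15927; principal=39982-15927=24055; balance=1154179-24055=1130124
19. interest=⌊1130124·138/10000⌋=15595; principal=39982-15595=24387; balance=1130124-24387=1105737
20. interest=⌊1105737·138/10000⌋=15259; principal=39982-15259=24723; balance=1105737-24723=1081014
21. interest=⌊1081014·138/10000⌋=14917; principal=39982-14917=25065; balance=1081014-25065=1055949
22. interest=⌊1055949·138/10000⌋=14572; principal=39982-14572=25410; balance=1055949-25410=1030539
23. interest=⌊1030539·138/10000⌋=14221; principal=39982-14221=25761; balance=1030539-25761=1004778
24. interest=⌊1004778·138/10000⌋=13865; principal=39982-13865=26117; balance=1004778-26117=978661
25. interest=⌊978661·138/10000⌋=13505; principal=39982-13505=26477; balance=978661-26477=952184
26. interest=⌊952184·138/10000⌋=13140; principal=39982-13140=26842; balance=952184-26842=925342
27. interest=⌊925342·138/10000⌋=12769; principal=39982-12769=27213; balance=925342-27213=898129
28. interest=⌊898129·138/10000⌋=12394; principal=39982-12394=27588; balance=898129-27588=870541
29. interest=⌊870541·138/10000⌋=12013; principal=39982-12013=27969; balance=870541-27969=842572
30. interest=⌊842572·138/10000⌋=11627; principal=39982-11627=28355; balance=842572-28355=814217
31. interest=⌊814217·138/10000⌋=11236; principal=39982-11236=28746; balance=814217-28746=785471
32. interest=⌊785471·138/10000⌋=10839; principal=39982-10839=29143; balance=785471-29143=756328
33. interest=⌊756328·138/10000⌋=10437; principal=39982-10437=29545; balance=756328-29545=726783
34. interest=⌊726783·138/10000⌋=10029; principal=39982-10029=29953; balance=726783-29953=696830
35. interest=⌊696830·138/10000⌋=9616; principal=39982-9616=30366; balance=696830-30366=666464
36. interest=⌊666464·138/10000⌋=9197; principal=39982-9197=30785; balance=666464-30785=635679
37. interest=⌊635679·138/10000⌋=8772; principal=39982-8772=31210; balance=635679-31210=604469
38. interest=⌊604469·138/10000⌋=8341; principal=39982-8341=31641; balance=604469-31641=572828
39. interest=⌊572828·138/10000⌋=7905; principal=39982-7905=32077; balance=572828-32077=540751
40. interest=⌊540751·138/10000⌋=7462; principal=39982-7462=32520; balance=540751-32520=508231
41. interest=⌊508231·138/10000⌋=7013; principal=39982-7013=32969; balance=508231-32969=475262
42. interest=⌊475262·138/10000⌋=6558; principal=39982-6558=33424; balance=475262-33424=441838
43. interest=⌊441838·138/10000⌋=6097; principal=39982-6097=33885; balance=441838-33885=407953
44. interest=⌊407953·138/10000⌋=5629; principal=39982-5629=34353; balance=407953-34353=373600
45. interest=⌊373600·138/10000⌋=5155; principal=39982-5155=34827; balance=373600-34827=338773
46. interest=⌊338773·138/10000⌋=4675; principal=39982-4675=35307; balance=338773-35307=303466
47. interest=⌊303466·138/10000⌋=4187; principal=39982-4187=35795; balance=303466-35795=267671
48. interest=⌊267671·138/10000⌋=3693; principal=39982-3693=36289; balance=267671-36289=231382
49. interest=⌊231382·138/10000⌋=3193; principal=39982-3193=36789; balance=231382-36789=194593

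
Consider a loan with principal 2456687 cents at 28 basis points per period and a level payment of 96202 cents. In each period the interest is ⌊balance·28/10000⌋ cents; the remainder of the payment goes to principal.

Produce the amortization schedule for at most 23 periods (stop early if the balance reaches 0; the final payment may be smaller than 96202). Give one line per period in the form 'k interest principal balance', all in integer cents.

1. interest=⌊2456687·28/10000⌋=6878; principal=96202-6878=89324; balance=2456687-89324=2367363
2. interest=⌊2367363·28/10000⌋=6628; principal=96202-6628=89574; balance=2367363-89574=2277789
3. interest=⌊2277789·28/10000⌋=6377; principal=96202-6377=89825; balance=2277789-89825=2187964
4. interest=⌊2187964·28/10000⌋=6126; principal=96202-6126=90076; balance=2187964-90076=2097888
5. interest=⌊2097888·28/10000⌋=5874; principal=96202-5874=90328; balance=2097888-90328=2007560
6. interest=⌊2007560·28/10000⌋=5621; principal=96202-5621=90581; balance=2007560-90581=1916979
7. interest=⌊1916979·28/10000⌋=5367; principal=96202-5367=90835; balance=1916979-90835=1826144
8. interest=⌊1826144·28/10000⌋=5113; principal=96202-5113=91089; balance=1826144-91089=1735055
9. interest=⌊1735055·28/10000⌋=4858; principal=96202-4858=91344; balance=1735055-91344=1643711
10. interest=⌊1643711·28/10000⌋=4602; principal=96202-4602=91600; balance=1643711-91600=1552111
11. interest=⌊1552111·28/10000⌋=4345; principal=96202-4345=91857; balance=1552111-91857=1460254
12. interest=⌊1460254·28/10000⌋=4088; principal=96202-4088=92114; balance=1460254-92114=1368140
13. interest=⌊1368140·28/10000⌋=3830; principal=96202-3830=92372; balance=1368140-92372=1275768
14. interest=⌊1275768·28/10000⌋=3572; principal=96202-3572=92630; balance=1275768-92630=1183138
15. interest=⌊1183138·28/10000⌋=3312; principal=96202-3312=92890; balance=1183138-92890=1090248
16. interest=⌊1090248·28/10000⌋=3052; principal=96202-3052=93150; balance=1090248-93150=997098
17. interest=⌊997098·28/10000⌋=2791; principal=96202-2791=93411; balance=997098-93411=903687
18. interest=⌊903687·28/10000⌋=2530; principal=96202-2530=93672; balance=903687-93672=810015
19. interest=⌊810015·28/10000⌋=2268; principal=96202-2268=93934; balance=810015-93934=716081
20. interest=⌊716081·28/10000⌋=2005; principal=96202-2005=94197; balance=716081-94197=621884
21. interest=⌊621884·28/10000⌋=1741; principal=96202-1741=94461; balance=621884-94461=527423
22. interest=⌊527423·28/10000⌋=1476; principal=96202-1476=94726; balance=527423-94726=432697
23. interest=⌊432697·28/10000⌋=1211; principal=96202-1211=94991; balance=432697-94991=337706

1 6878 89324 2367363
2 6628 89574 2277789
3 6377 89825 2187964
4 6126 90076 2097888
5 5874 90328 2007560
6 5621 90581 1916979
7 5367 90835 1826144
8 5113 91089 1735055
9 4858 91344 1643711
10 4602 91600 1552111
11 4345 91857 1460254
12 4088 92114 1368140
13 3830 92372 1275768
14 3572 92630 1183138
15 3312 92890 1090248
16 3052 93150 997098
17 2791 93411 903687
18 2530 93672 810015
19 2268 93934 716081
20 2005 94197 621884
21 1741 94461 527423
22 1476 94726 432697
23 1211 94991 337706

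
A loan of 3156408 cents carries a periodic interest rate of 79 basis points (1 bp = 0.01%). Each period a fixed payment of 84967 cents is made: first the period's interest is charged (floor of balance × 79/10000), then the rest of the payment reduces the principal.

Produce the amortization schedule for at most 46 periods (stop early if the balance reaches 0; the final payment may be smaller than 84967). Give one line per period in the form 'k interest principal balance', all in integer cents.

1 24935 60032 3096376
2 24461 60506 3035870
3 23983 60984 2974886
4 23501 61466 2913420
5 23016 61951 2851469
6 22526 62441 2789028
7 22033 62934 2726094
8 21536 63431 2662663
9 21035 63932 2598731
10 20529 64438 2534293
11 20020 64947 2469346
12 19507 65460 2403886
13 18990 65977 2337909
14 18469 66498 2271411
15 17944 67023 2204388
16 17414 67553 2136835
17 16880 68087 2068748
18 16343 68624 2000124
19 15800 69167 1930957
20 15254 69713 1861244
21 14703 70264 1790980
22 14148 70819 1720161
23 13589 71378 1648783
24 13025 71942 1576841
25 12457 72510 1504331
26 11884 73083 1431248
27 11306 73661 1357587
28 10724 74243 1283344
29 10138 74829 1208515
30 9547 75420 1133095
31 8951 76016 1057079
32 8350 76617 980462
33 7745 77222 903240
34 7135 77832 825408
35 6520 78447 746961
36 5900 79067 667894
37 5276 79691 588203
38 4646 80321 507882
39 4012 80955 426927
40 3372 81595 345332
41 2728 82239 263093
42 2078 82889 180204
43 1423 83544 96660
44 763 84204 12456
45 98 12456 0

1. interest=⌊3156408·79/10000⌋=24935; principal=84967-24935=60032; balance=3156408-60032=3096376
2. interest=⌊3096376·79/10000⌋=24461; principal=84967-24461=60506; balance=3096376-60506=3035870
3. interest=⌊3035870·79/10000⌋=23983; principal=84967-23983=60984; balance=3035870-60984=2974886
4. interest=⌊2974886·79/10000⌋=23501; principal=84967-23501=61466; balance=2974886-61466=2913420
5. interest=⌊2913420·79/10000⌋=23016; principal=84967-23016=61951; balance=2913420-61951=2851469
6. interest=⌊2851469·79/10000⌋=22526; principal=84967-22526=62441; balance=2851469-62441=2789028
7. interest=⌊2789028·79/10000⌋=22033; principal=84967-22033=62934; balance=2789028-62934=2726094
8. interest=⌊2726094·79/10000⌋=21536; principal=84967-21536=63431; balance=2726094-63431=2662663
9. interest=⌊2662663·79/10000⌋=21035; principal=84967-21035=63932; balance=2662663-63932=2598731
10. interest=⌊2598731·79/10000⌋=20529; principal=84967-20529=64438; balance=2598731-64438=2534293
11. interest=⌊2534293·79/10000⌋=20020; principal=84967-20020=64947; balance=2534293-64947=2469346
12. interest=⌊2469346·79/10000⌋=19507; principal=84967-19507=65460; balance=2469346-65460=2403886
13. interest=⌊2403886·79/10000⌋=18990; principal=84967-18990=65977; balance=2403886-65977=2337909
14. interest=⌊2337909·79/10000⌋=18469; principal=84967-18469=66498; balance=2337909-66498=2271411
15. interest=⌊2271411·79/10000⌋=17944; principal=84967-17944=67023; balance=2271411-67023=2204388
16. interest=⌊2204388·79/10000⌋=17414; principal=84967-17414=67553; balance=2204388-67553=2136835
17. interest=⌊2136835·79/10000⌋=16880; principal=84967-16880=68087; balance=2136835-68087=2068748
18. interest=⌊2068748·79/10000⌋=16343; principal=84967-16343=68624; balance=2068748-68624=2000124
19. interest=⌊2000124·79/10000⌋=15800; principal=84967-15800=69167; balance=2000124-69167=1930957
20. interest=⌊1930957·79/10000⌋=15254; principal=84967-15254=69713; balance=1930957-69713=1861244
21. interest=⌊1861244·79/10000⌋=14703; principal=84967-14703=70264; balance=1861244-70264=1790980
22. interest=⌊1790980·79/10000⌋=14148; principal=84967-14148=70819; balance=1790980-70819=1720161
23. interest=⌊1720161·79/10000⌋=13589; principal=84967-13589=71378; balance=1720161-71378=1648783
24. interest=⌊1648783·79/10000⌋=13025; principal=84967-13025=71942; balance=1648783-71942=1576841
25. interest=⌊1576841·79/10000⌋=12457; principal=84967-12457=72510; balance=1576841-72510=1504331
26. interest=⌊1504331·79/10000⌋=11884; principal=84967-11884=73083; balance=1504331-73083=1431248
27. interest=⌊1431248·79/10000⌋=11306; principal=84967-11306=73661; balance=1431248-73661=1357587
28. interest=⌊1357587·79/10000⌋=10724; principal=84967-10724=74243; balance=1357587-74243=1283344
29. interest=⌊1283344·79/10000⌋=10138; principal=84967-10138=74829; balance=1283344-74829=1208515
30. interest=⌊1208515·79/10000⌋=9547; principal=84967-9547=75420; balance=1208515-75420=1133095
31. interest=⌊1133095·79/10000⌋=8951; principal=84967-8951=76016; balance=1133095-76016=1057079
32. interest=⌊1057079·79/10000⌋=8350; principal=84967-8350=76617; balance=1057079-76617=980462
33. interest=⌊980462·79/10000⌋=7745; principal=84967-7745=77222; balance=980462-77222=903240
34. interest=⌊903240·79/10000⌋=7135; principal=84967-7135=77832; balance=903240-77832=825408
35. interest=⌊825408·79/10000⌋=6520; principal=84967-6520=78447; balance=825408-78447=746961
36. interest=⌊746961·79/10000⌋=5900; principal=84967-5900=79067; balance=746961-79067=667894
37. interest=⌊667894·79/10000⌋=5276; principal=84967-5276=79691; balance=667894-79691=588203
38. interest=⌊588203·79/10000⌋=4646; principal=84967-4646=80321; balance=588203-80321=507882
39. interest=⌊507882·79/10000⌋=4012; principal=84967-4012=80955; balance=507882-80955=426927
40. interest=⌊426927·79/10000⌋=3372; principal=84967-3372=81595; balance=426927-81595=345332
41. interest=⌊345332·79/10000⌋=2728; principal=84967-2728=82239; balance=345332-82239=263093
42. interest=⌊263093·79/10000⌋=2078; principal=84967-2078=82889; balance=263093-82889=180204
43. interest=⌊180204·79/10000⌋=1423; principal=84967-1423=83544; balance=180204-83544=96660
44. interest=⌊96660·79/10000⌋=763; principal=84967-763=84204; balance=96660-84204=12456
45. interest=⌊12456·79/10000⌋=98; principal=min(84967-98,12456)=12456; balance=12456-12456=0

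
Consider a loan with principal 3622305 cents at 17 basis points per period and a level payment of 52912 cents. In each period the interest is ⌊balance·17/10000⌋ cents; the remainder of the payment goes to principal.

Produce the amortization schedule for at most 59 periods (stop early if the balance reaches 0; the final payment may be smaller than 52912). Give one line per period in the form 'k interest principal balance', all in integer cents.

1. interest=⌊3622305·17/10000⌋=6157; principal=52912-6157=46755; balance=3622305-46755=3575550
2. interest=⌊3575550·17/10000⌋=6078; principal=52912-6078=46834; balance=3575550-46834=3528716
3. interest=⌊3528716·17/10000⌋=5998; principal=52912-5998=46914; balance=3528716-46914=3481802
4. interest=⌊3481802·17/10000⌋=5919; principal=52912-5919=46993; balance=3481802-46993=3434809
5. interest=⌊3434809·17/10000⌋=5839; principal=52912-5839=47073; balance=3434809-47073=3387736
6. interest=⌊3387736·17/10000⌋=5759; principal=52912-5759=47153; balance=3387736-47153=3340583
7. interest=⌊3340583·17/10000⌋=5678; principal=52912-5678=47234; balance=3340583-47234=3293349
8. interest=⌊3293349·17/10000⌋=5598; principal=52912-5598=47314; balance=3293349-47314=3246035
9. interest=⌊3246035·17/10000⌋=5518; principal=52912-5518=47394; balance=3246035-47394=3198641
10. interest=⌊3198641·17/10000⌋=5437; principal=52912-5437=47475; balance=3198641-47475=3151166
11. interest=⌊3151166·17/10000⌋=5356; principal=52912-5356=47556; balance=3151166-47556=3103610
12. interest=⌊3103610·17/10000⌋=5276; principal=52912-5276=47636; balance=3103610-47636=3055974
13. interest=⌊3055974·17/10000⌋=5195; principal=52912-5195=47717; balance=3055974-47717=3008257
14. interest=⌊3008257·17/10000⌋=5114; principal=52912-5114=47798; balance=3008257-47798=2960459
15. interest=⌊2960459·17/10000⌋=5032; principal=52912-5032=47880; balance=2960459-47880=2912579
16. interest=⌊2912579·17/10000⌋=4951; principal=52912-4951=47961; balance=2912579-47961=2864618
17. interest=⌊2864618·17/10000⌋=4869; principal=52912-4869=48043; balance=2864618-48043=2816575
18. interest=⌊2816575·17/10000⌋=4788; principal=52912-4788=48124; balance=2816575-48124=2768451
19. interest=⌊2768451·17/10000⌋=4706; principal=52912-4706=48206; balance=2768451-48206=2720245
20. interest=⌊2720245·17/10000⌋=4624; principal=52912-4624=48288; balance=2720245-48288=2671957
21. interest=⌊2671957·17/10000⌋=4542; principal=52912-4542=48370; balance=2671957-48370=2623587
22. interest=⌊2623587·17/10000⌋=4460; principal=52912-4460=48452; balance=2623587-48452=2575135
23. interest=⌊2575135·17/10000⌋=4377; principal=52912-4377=48535; balance=2575135-48535=2526600
24. interest=⌊2526600·17/10000⌋=4295; principal=52912-4295=48617; balance=2526600-48617=2477983
25. interest=⌊2477983·17/10000⌋=4212; principal=52912-4212=48700; balance=2477983-48700=2429283
26. interest=⌊2429283·17/10000⌋=4129; principal=52912-4129=48783; balance=2429283-48783=2380500
27. interest=⌊2380500·17/10000⌋=4046; principal=52912-4046=48866; balance=2380500-48866=2331634
28. interest=⌊2331634·17/10000⌋=3963; principal=52912-3963=48949; balance=2331634-48949=2282685
29. interest=⌊2282685·17/10000⌋=3880; principal=52912-3880=49032; balance=2282685-49032=2233653
30. interest=⌊2233653·17/10000⌋=3797; principal=52912-3797=49115; balance=2233653-49115=2184538
31. interest=⌊2184538·17/10000⌋=3713; principal=52912-3713=49199; balance=2184538-49199=2135339
32. interest=⌊2135339·17/10000⌋=3630; principal=52912-3630=49282; balance=2135339-49282=2086057
33. interest=⌊2086057·17/10000⌋=3546; principal=52912-3546=49366; balance=2086057-49366=2036691
34. interest=⌊2036691·17/10000⌋=3462; principal=52912-3462=49450; balance=2036691-49450=1987241
35. interest=⌊1987241·17/10000⌋=3378; principal=52912-3378=49534; balance=1987241-49534=1937707
36. interest=⌊1937707·17/10000⌋=3294; principal=52912-3294=49618; balance=1937707-49618=1888089
37. interest=⌊1888089·17/10000⌋=3209; principal=52912-3209=49703; balance=1888089-49703=1838386
38. interest=⌊1838386·17/10000⌋=3125; principal=52912-3125=49787; balance=1838386-49787=1788599
39. interest=⌊1788599·17/10000⌋=3040; principal=52912-3040=49872; balance=1788599-49872=1738727
40. interest=⌊1738727·17/10000⌋=2955; principal=52912-2955=49957; balance=1738727-49957=1688770
41. interest=⌊1688770·17/10000⌋=2870; principal=52912-2870=50042; balance=1688770-50042=1638728
42. interest=⌊1638728·17/10000⌋=2785; principal=52912-2785=50127; balance=1638728-50127=1588601
43. interest=⌊1588601·17/10000⌋=2700; principal=52912-2700=50212; balance=1588601-50212=1538389
44. interest=⌊1538389·17/10000⌋=2615; principal=52912-2615=50297; balance=1538389-50297=1488092
45. interest=⌊1488092·17/10000⌋=2529; principal=52912-2529=50383; balance=1488092-50383=1437709
46. interest=⌊1437709·17/10000⌋=2444; principal=52912-2444=50468; balance=1437709-50468=1387241
47. interest=⌊1387241·17/10000⌋=2358; principal=52912-2358=50554; balance=1387241-50554=1336687
48. interest=⌊1336687·17/10000⌋=2272; principal=52912-2272=50640; balance=1336687-50640=1286047
49. interest=⌊1286047·17/10000⌋=2186; principal=52912-2186=50726; balance=1286047-50726=1235321
50. interest=⌊1235321·17/10000⌋=2100; principal=52912-2100=50812; balance=1235321-50812=1184509
51. interest=⌊1184509·17/10000⌋=2013; principal=52912-2013=50899; balance=1184509-50899=1133610
52. interest=⌊1133610·17/10000⌋=1927; principal=52912-1927=50985; balance=1133610-50985=1082625
53. interest=⌊1082625·17/10000⌋=1840; principal=52912-1840=51072; balance=1082625-51072=1031553
54. interest=⌊1031553·17/10000⌋=1753; principal=52912-1753=51159; balance=1031553-51159=980394
55. interest=⌊980394·17/10000⌋=1666; principal=52912-1666=51246; balance=980394-51246=929148
56. interest=⌊929148·17/10000⌋=1579; principal=52912-1579=51333; balance=929148-51333=877815
57. interest=⌊877815·17/10000⌋=1492; principal=52912-1492=51420; balance=877815-51420=826395
58. interest=⌊826395·17/10000⌋=1404; principal=52912-1404=51508; balance=826395-51508=774887
59. interest=⌊774887·17/10000⌋=1317; principal=52912-1317=51595; balance=774887-51595=723292

1 6157 46755 3575550
2 6078 46834 3528716
3 5998 46914 3481802
4 5919 46993 3434809
5 5839 47073 3387736
6 5759 47153 3340583
7 5678 47234 3293349
8 5598 47314 3246035
9 5518 47394 3198641
10 5437 47475 3151166
11 5356 47556 3103610
12 5276 47636 3055974
13 5195 47717 3008257
14 5114 47798 2960459
15 5032 47880 2912579
16 4951 47961 2864618
17 4869 48043 2816575
18 4788 48124 2768451
19 4706 48206 2720245
20 4624 48288 2671957
21 4542 48370 2623587
22 4460 48452 2575135
23 4377 48535 2526600
24 4295 48617 2477983
25 4212 48700 2429283
26 4129 48783 2380500
27 4046 48866 2331634
28 3963 48949 2282685
29 3880 49032 2233653
30 3797 49115 2184538
31 3713 49199 2135339
32 3630 49282 2086057
33 3546 49366 2036691
34 3462 49450 1987241
35 3378 49534 1937707
36 3294 49618 1888089
37 3209 49703 1838386
38 3125 49787 1788599
39 3040 49872 1738727
40 2955 49957 1688770
41 2870 50042 1638728
42 2785 50127 1588601
43 2700 50212 1538389
44 2615 50297 1488092
45 2529 50383 1437709
46 2444 50468 1387241
47 2358 50554 1336687
48 2272 50640 1286047
49 2186 50726 1235321
50 2100 50812 1184509
51 2013 50899 1133610
52 1927 50985 1082625
53 1840 51072 1031553
54 1753 51159 980394
55 1666 51246 929148
56 1579 51333 877815
57 1492 51420 826395
58 1404 51508 774887
59 1317 51595 723292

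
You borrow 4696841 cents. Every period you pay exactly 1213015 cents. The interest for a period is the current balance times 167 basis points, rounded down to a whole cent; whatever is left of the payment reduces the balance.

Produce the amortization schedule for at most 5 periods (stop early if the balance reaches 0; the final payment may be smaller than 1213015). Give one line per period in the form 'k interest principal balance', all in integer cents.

1. interest=⌊4696841·167/10000⌋=78437; principal=1213015-78437=1134578; balance=4696841-1134578=3562263
2. interest=⌊3562263·167/10000⌋=59489; principal=1213015-59489=1153526; balance=3562263-1153526=2408737
3. interest=⌊2408737·167/10000⌋=40225; principal=1213015-40225=1172790; balance=2408737-1172790=1235947
4. interest=⌊1235947·167/10000⌋=20640; principal=1213015-20640=1192375; balance=1235947-1192375=43572
5. interest=⌊43572·167/10000⌋=727; principal=min(1213015-727,43572)=43572; balance=43572-43572=0

1 78437 1134578 3562263
2 59489 1153526 2408737
3 40225 1172790 1235947
4 20640 1192375 43572
5 727 43572 0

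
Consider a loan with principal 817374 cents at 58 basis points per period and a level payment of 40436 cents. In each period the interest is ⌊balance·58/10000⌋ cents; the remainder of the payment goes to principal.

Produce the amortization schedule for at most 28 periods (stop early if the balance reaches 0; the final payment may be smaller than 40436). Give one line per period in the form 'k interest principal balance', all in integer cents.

1. interest=⌊817374·58/10000⌋=4740; principal=40436-4740=35696; balance=817374-35696=781678
2. interest=⌊781678·58/10000⌋=4533; principal=40436-4533=35903; balance=781678-35903=745775
3. interest=⌊745775·58/10000⌋=4325; principal=40436-4325=36111; balance=745775-36111=709664
4. interest=⌊709664·58/10000⌋=4116; principal=40436-4116=36320; balance=709664-36320=673344
5. interest=⌊673344·58/10000⌋=3905; principal=40436-3905=36531; balance=673344-36531=636813
6. interest=⌊636813·58/10000⌋=3693; principal=40436-3693=36743; balance=636813-36743=600070
7. interest=⌊600070·58/10000⌋=3480; principal=40436-3480=36956; balance=600070-36956=563114
8. interest=⌊563114·58/10000⌋=3266; principal=40436-3266=37170; balance=563114-37170=525944
9. interest=⌊525944·58/10000⌋=3050; principal=40436-3050=37386; balance=525944-37386=488558
10. interest=⌊488558·58/10000⌋=2833; principal=40436-2833=37603; balance=488558-37603=450955
11. interest=⌊450955·58/10000⌋=2615; principal=40436-2615=37821; balance=450955-37821=413134
12. interest=⌊413134·58/10000⌋=2396; principal=40436-2396=38040; balance=413134-38040=375094
13. interest=⌊375094·58/10000⌋=2175; principal=40436-2175=38261; balance=375094-38261=336833
14. interest=⌊336833·58/10000⌋=1953; principal=40436-1953=38483; balance=336833-38483=298350
15. interest=⌊298350·58/10000⌋=1730; principal=40436-1730=38706; balance=298350-38706=259644
16. interest=⌊259644·58/10000⌋=1505; principal=40436-1505=38931; balance=259644-38931=220713
17. interest=⌊220713·58/10000⌋=1280; principal=40436-1280=39156; balance=220713-39156=181557
18. interest=⌊181557·58/10000⌋=1053; principal=40436-1053=39383; balance=181557-39383=142174
19. interest=⌊142174·58/10000⌋=824; principal=40436-824=39612; balance=142174-39612=102562
20. interest=⌊102562·58/10000⌋=594; principal=40436-594=39842; balance=102562-39842=62720
21. interest=⌊62720·58/10000⌋=363; principal=40436-363=40073; balance=62720-40073=22647
22. interest=⌊22647·58/10000⌋=131; principal=min(40436-131,22647)=22647; balance=22647-22647=0

1 4740 35696 781678
2 4533 35903 745775
3 4325 36111 709664
4 4116 36320 673344
5 3905 36531 636813
6 3693 36743 600070
7 3480 36956 563114
8 3266 37170 525944
9 3050 37386 488558
10 2833 37603 450955
11 2615 37821 413134
12 2396 38040 375094
13 2175 38261 336833
14 1953 38483 298350
15 1730 38706 259644
16 1505 38931 220713
17 1280 39156 181557
18 1053 39383 142174
19 824 39612 102562
20 594 39842 62720
21 363 40073 22647
22 131 22647 0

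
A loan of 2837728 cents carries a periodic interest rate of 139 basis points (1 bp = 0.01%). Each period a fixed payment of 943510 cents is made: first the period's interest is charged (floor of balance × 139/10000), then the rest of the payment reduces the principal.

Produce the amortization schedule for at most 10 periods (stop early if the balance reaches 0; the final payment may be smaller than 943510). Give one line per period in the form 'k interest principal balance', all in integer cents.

1 39444 904066 1933662
2 26877 916633 1017029
3 14136 929374 87655
4 1218 87655 0

1. interest=⌊2837728·139/10000⌋=39444; principal=943510-39444=904066; balance=2837728-904066=1933662
2. interest=⌊1933662·139/10000⌋=26877; principal=943510-26877=916633; balance=1933662-916633=1017029
3. interest=⌊1017029·139/10000⌋=14136; principal=943510-14136=929374; balance=1017029-929374=87655
4. interest=⌊87655·139/10000⌋=1218; principal=min(943510-1218,87655)=87655; balance=87655-87655=0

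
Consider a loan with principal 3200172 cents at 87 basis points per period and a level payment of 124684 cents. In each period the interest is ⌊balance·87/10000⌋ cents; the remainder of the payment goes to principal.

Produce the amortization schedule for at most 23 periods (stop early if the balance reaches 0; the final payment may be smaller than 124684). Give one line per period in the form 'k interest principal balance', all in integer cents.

1 27841 96843 3103329
2 26998 97686 3005643
3 26149 98535 2907108
4 25291 99393 2807715
5 24427 100257 2707458
6 23554 101130 2606328
7 22675 102009 2504319
8 21787 102897 2401422
9 20892 103792 2297630
10 19989 104695 2192935
11 19078 105606 2087329
12 18159 106525 1980804
13 17232 107452 1873352
14 16298 108386 1764966
15 15355 109329 1655637
16 14404 110280 1545357
17 13444 111240 1434117
18 12476 112208 1321909
19 11500 113184 1208725
20 10515 114169 1094556
21 9522 115162 979394
22 8520 116164 863230
23 7510 117174 746056

1. interest=⌊3200172·87/10000⌋=27841; principal=124684-27841=96843; balance=3200172-96843=3103329
2. interest=⌊3103329·87/10000⌋=26998; principal=124684-26998=97686; balance=3103329-97686=3005643
3. interest=⌊3005643·87/10000⌋=26149; principal=124684-26149=98535; balance=3005643-98535=2907108
4. interest=⌊2907108·87/10000⌋=25291; principal=124684-25291=99393; balance=2907108-99393=2807715
5. interest=⌊2807715·87/10000⌋=24427; principal=124684-24427=100257; balance=2807715-100257=2707458
6. interest=⌊2707458·87/10000⌋=23554; principal=124684-23554=101130; balance=2707458-101130=2606328
7. interest=⌊2606328·87/10000⌋=22675; principal=124684-22675=102009; balance=2606328-102009=2504319
8. interest=⌊2504319·87/10000⌋=21787; principal=124684-21787=102897; balance=2504319-102897=2401422
9. interest=⌊2401422·87/10000⌋=20892; principal=124684-20892=103792; balance=2401422-103792=2297630
10. interest=⌊2297630·87/10000⌋=19989; principal=124684-19989=104695; balance=2297630-104695=2192935
11. interest=⌊2192935·87/10000⌋=19078; principal=124684-19078=105606; balance=2192935-105606=2087329
12. interest=⌊2087329·87/10000⌋=18159; principal=124684-18159=106525; balance=2087329-106525=1980804
13. interest=⌊1980804·87/10000⌋=17232; principal=124684-17232=107452; balance=1980804-107452=1873352
14. interest=⌊1873352·87/10000⌋=16298; principal=124684-16298=108386; balance=1873352-108386=1764966
15. interest=⌊1764966·87/10000⌋=15355; principal=124684-15355=109329; balance=1764966-109329=1655637
16. interest=⌊1655637·87/10000⌋=14404; principal=124684-14404=110280; balance=1655637-110280=1545357
17. interest=⌊1545357·87/10000⌋=13444; principal=124684-13444=111240; balance=1545357-111240=1434117
18. interest=⌊1434117·87/10000⌋=12476; principal=124684-12476=112208; balance=1434117-112208=1321909
19. interest=⌊1321909·87/10000⌋=11500; principal=124684-11500=113184; balance=1321909-113184=1208725
20. interest=⌊1208725·87/10000⌋=10515; principal=124684-10515=114169; balance=1208725-114169=1094556
21. interest=⌊1094556·87/10000⌋=9522; principal=124684-9522=115162; balance=1094556-115162=979394
22. interest=⌊979394·87/10000⌋=8520; principal=124684-8520=116164; balance=979394-116164=863230
23. interest=⌊863230·87/10000⌋=7510; principal=124684-7510=117174; balance=863230-117174=746056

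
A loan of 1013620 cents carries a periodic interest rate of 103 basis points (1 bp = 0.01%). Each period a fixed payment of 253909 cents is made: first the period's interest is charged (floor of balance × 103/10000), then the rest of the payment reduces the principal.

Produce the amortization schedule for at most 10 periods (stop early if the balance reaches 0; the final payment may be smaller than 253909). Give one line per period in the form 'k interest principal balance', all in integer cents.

1 10440 243469 770151
2 7932 245977 524174
3 5398 248511 275663
4 2839 251070 24593
5 253 24593 0

1. interest=⌊1013620·103/10000⌋=10440; principal=253909-10440=243469; balance=1013620-243469=770151
2. interest=⌊770151·103/10000⌋=7932; principal=253909-7932=245977; balance=770151-245977=524174
3. interest=⌊524174·103/10000⌋=5398; principal=253909-5398=248511; balance=524174-248511=275663
4. interest=⌊275663·103/10000⌋=2839; principal=253909-2839=251070; balance=275663-251070=24593
5. interest=⌊24593·103/10000⌋=253; principal=min(253909-253,24593)=24593; balance=24593-24593=0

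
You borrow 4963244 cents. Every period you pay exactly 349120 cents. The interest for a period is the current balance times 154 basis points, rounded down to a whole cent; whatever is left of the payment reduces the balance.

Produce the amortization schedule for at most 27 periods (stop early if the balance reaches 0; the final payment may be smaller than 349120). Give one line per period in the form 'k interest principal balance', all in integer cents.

1 76433 272687 4690557
2 72234 276886 4413671
3 67970 281150 4132521
4 63640 285480 3847041
5 59244 289876 3557165
6 54780 294340 3262825
7 50247 298873 2963952
8 45644 303476 2660476
9 40971 308149 2352327
10 36225 312895 2039432
11 31407 317713 1721719
12 26514 322606 1399113
13 21546 327574 1071539
14 16501 332619 738920
15 11379 337741 401179
16 6178 342942 58237
17 896 58237 0

1. interest=⌊4963244·154/10000⌋=76433; principal=349120-76433=272687; balance=4963244-272687=4690557
2. interest=⌊4690557·154/10000⌋=72234; principal=349120-72234=276886; balance=4690557-276886=4413671
3. interest=⌊4413671·154/10000⌋=67970; principal=349120-67970=281150; balance=4413671-281150=4132521
4. interest=⌊4132521·154/10000⌋=63640; principal=349120-63640=285480; balance=4132521-285480=3847041
5. interest=⌊3847041·154/10000⌋=59244; principal=349120-59244=289876; balance=3847041-289876=3557165
6. interest=⌊3557165·154/10000⌋=54780; principal=349120-54780=294340; balance=3557165-294340=3262825
7. interest=⌊3262825·154/10000⌋=50247; principal=349120-50247=298873; balance=3262825-298873=2963952
8. interest=⌊2963952·154/10000⌋=45644; principal=349120-45644=303476; balance=2963952-303476=2660476
9. interest=⌊2660476·154/10000⌋=40971; principal=349120-40971=308149; balance=2660476-308149=2352327
10. interest=⌊2352327·154/10000⌋=36225; principal=349120-36225=312895; balance=2352327-312895=2039432
11. interest=⌊2039432·154/10000⌋=31407; principal=349120-31407=317713; balance=2039432-317713=1721719
12. interest=⌊1721719·154/10000⌋=26514; principal=349120-26514=322606; balance=1721719-322606=1399113
13. interest=⌊1399113·154/10000⌋=21546; principal=349120-21546=327574; balance=1399113-327574=1071539
14. interest=⌊1071539·154/10000⌋=16501; principal=349120-16501=332619; balance=1071539-332619=738920
15. interest=⌊738920·154/10000⌋=11379; principal=349120-11379=337741; balance=738920-337741=401179
16. interest=⌊401179·154/10000⌋=6178; principal=349120-6178=342942; balance=401179-342942=58237
17. interest=⌊58237·154/10000⌋=896; principal=min(349120-896,58237)=58237; balance=58237-58237=0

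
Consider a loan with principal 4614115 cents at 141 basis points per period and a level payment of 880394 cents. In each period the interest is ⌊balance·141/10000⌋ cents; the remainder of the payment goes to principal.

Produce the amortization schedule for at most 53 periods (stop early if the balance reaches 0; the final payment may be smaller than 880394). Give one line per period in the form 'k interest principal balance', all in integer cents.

1. interest=⌊4614115·141/10000⌋=65059; principal=880394-65059=815335; balance=4614115-815335=3798780
2. interest=⌊3798780·141/10000⌋=53562; principal=880394-53562=826832; balance=3798780-826832=2971948
3. interest=⌊2971948·141/10000⌋=41904; principal=880394-41904=838490; balance=2971948-838490=2133458
4. interest=⌊2133458·141/10000⌋=30081; principal=880394-30081=850313; balance=2133458-850313=1283145
5. interest=⌊1283145·141/10000⌋=18092; principal=880394-18092=862302; balance=1283145-862302=420843
6. interest=⌊420843·141/10000⌋=5933; principal=min(880394-5933,420843)=420843; balance=420843-420843=0

1 65059 815335 3798780
2 53562 826832 2971948
3 41904 838490 2133458
4 30081 850313 1283145
5 18092 862302 420843
6 5933 420843 0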